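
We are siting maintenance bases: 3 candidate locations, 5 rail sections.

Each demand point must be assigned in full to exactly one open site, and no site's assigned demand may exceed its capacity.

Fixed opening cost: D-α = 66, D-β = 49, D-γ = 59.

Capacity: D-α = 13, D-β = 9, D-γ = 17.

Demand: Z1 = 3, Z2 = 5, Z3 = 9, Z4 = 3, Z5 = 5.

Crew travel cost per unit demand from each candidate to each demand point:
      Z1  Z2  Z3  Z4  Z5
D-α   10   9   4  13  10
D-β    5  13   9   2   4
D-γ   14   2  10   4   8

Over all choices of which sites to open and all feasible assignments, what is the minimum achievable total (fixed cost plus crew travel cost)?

253

Open {D-α, D-γ}; cheapest assignment that respects the capacities:
  D-α (cap 13, load 12): Z1, Z3 — cost 3×10 + 9×4 = 66
  D-γ (cap 17, load 13): Z2, Z4, Z5 — cost 5×2 + 3×4 + 5×8 = 62
  Shipping 128, fixed 125 → total 253.
  Any other capacity-feasible assignment to {D-α, D-γ} ships for at least 128.
Compare {D-β, D-γ}: its best feasible assignment gives total 255.
Compare {D-α, D-β, D-γ}: its best feasible assignment gives total 267.
Every other set of open sites that can feasibly serve all demand totals ≥ 255 even under its best assignment. Minimum: 253.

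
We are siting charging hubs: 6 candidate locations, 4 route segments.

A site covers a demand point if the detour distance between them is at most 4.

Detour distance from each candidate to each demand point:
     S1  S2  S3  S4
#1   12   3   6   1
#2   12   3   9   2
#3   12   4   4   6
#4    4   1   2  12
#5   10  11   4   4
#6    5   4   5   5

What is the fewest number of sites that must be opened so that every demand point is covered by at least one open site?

Coverage sets (demand points within 4 of each site):
  #1: {S2, S4}
  #2: {S2, S4}
  #3: {S2, S3}
  #4: {S1, S2, S3}
  #5: {S3, S4}
  #6: {S2}
No single site covers all 4 demand points.
But {#1, #4} covers everything, so the minimum is 2.

2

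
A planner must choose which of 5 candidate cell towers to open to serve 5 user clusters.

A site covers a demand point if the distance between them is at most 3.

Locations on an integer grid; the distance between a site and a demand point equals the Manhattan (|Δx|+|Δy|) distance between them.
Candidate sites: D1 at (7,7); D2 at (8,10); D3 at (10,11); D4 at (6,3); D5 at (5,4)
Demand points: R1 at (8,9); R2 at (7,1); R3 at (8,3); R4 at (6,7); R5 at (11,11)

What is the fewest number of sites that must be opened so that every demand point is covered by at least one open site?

3

Coverage sets (demand points within 3 of each site):
  D1: {R1, R4}
  D2: {R1}
  D3: {R5}
  D4: {R2, R3}
  D5: {}
No 2 sites suffice: every size-2 union leaves at least one demand point uncovered.
But {D1, D3, D4} covers everything, so the minimum is 3.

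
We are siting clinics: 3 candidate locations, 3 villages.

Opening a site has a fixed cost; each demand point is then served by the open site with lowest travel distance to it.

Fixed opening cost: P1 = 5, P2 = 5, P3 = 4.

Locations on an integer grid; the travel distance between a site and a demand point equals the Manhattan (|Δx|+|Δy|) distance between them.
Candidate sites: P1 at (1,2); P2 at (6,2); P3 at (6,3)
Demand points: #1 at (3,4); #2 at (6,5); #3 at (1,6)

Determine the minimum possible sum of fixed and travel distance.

18

Open {P3}: assign each demand point to its cheapest open site.
  #1→P3 4, #2→P3 2, #3→P3 8
  travel distance 14, fixed 4 → total 18.
Compare {P1, P3}: travel distance 10 + fixed 9 = 19.
Compare {P1}: travel distance 16 + fixed 5 = 21.
Compare {P1, P2}: travel distance 11 + fixed 10 = 21.
All other subsets cost ≥ 19. Minimum total cost: 18.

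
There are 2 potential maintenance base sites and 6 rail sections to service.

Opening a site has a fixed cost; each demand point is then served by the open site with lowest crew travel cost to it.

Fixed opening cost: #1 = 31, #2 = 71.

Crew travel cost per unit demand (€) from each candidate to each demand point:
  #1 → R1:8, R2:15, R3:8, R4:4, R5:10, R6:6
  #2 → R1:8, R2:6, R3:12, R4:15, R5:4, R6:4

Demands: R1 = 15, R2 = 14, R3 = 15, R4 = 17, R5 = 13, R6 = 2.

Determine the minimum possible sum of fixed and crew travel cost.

Open {#1, #2}: assign each demand point to its cheapest open site.
  R1→#1 15×8=120, R2→#2 14×6=84, R3→#1 15×8=120, R4→#1 17×4=68, R5→#2 13×4=52, R6→#2 2×4=8
  crew travel cost 452, fixed 102 → total 554.
Compare {#1}: crew travel cost 660 + fixed 31 = 691.
Compare {#2}: crew travel cost 699 + fixed 71 = 770.

554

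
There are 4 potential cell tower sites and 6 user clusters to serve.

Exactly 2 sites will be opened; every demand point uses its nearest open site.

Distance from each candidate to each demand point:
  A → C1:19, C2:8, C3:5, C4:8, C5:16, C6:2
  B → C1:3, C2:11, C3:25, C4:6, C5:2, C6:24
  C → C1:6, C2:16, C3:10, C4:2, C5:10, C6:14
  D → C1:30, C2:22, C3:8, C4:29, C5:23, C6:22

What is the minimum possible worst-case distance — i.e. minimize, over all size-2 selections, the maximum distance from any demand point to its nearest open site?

Open {A, B}.
  Farthest demand point is C2 at distance 8 (to A); all others are ≤ 8.
With {A, C} the worst case is 10.
With {B, C} the worst case is 14.
No size-2 selection achieves below 8.

8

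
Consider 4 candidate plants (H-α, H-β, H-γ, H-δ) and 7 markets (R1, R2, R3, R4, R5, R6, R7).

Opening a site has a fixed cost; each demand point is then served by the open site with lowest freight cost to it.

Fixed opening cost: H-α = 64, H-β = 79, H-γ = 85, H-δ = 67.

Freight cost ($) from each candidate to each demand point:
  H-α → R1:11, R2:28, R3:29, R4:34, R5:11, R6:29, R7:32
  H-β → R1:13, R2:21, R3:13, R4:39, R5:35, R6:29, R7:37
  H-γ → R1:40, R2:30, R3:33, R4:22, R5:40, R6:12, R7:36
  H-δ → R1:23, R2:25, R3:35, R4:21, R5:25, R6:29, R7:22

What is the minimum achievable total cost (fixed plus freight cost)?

Open {H-α}: assign each demand point to its cheapest open site.
  R1→H-α 11, R2→H-α 28, R3→H-α 29, R4→H-α 34, R5→H-α 11, R6→H-α 29, R7→H-α 32
  freight cost 174, fixed 64 → total 238.
Compare {H-δ}: freight cost 180 + fixed 67 = 247.
Compare {H-β}: freight cost 187 + fixed 79 = 266.
Compare {H-α, H-δ}: freight cost 148 + fixed 131 = 279.
All other subsets cost ≥ 247. Minimum total cost: 238.

238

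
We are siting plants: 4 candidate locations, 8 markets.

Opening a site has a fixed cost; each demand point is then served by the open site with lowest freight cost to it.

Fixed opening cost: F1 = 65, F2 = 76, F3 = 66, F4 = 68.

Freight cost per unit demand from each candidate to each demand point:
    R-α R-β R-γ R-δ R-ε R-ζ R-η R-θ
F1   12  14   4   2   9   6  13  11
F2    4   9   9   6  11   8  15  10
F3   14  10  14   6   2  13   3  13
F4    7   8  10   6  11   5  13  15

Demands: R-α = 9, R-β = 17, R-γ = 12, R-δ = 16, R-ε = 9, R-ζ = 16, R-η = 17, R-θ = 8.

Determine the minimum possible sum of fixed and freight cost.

Open {F1, F3, F4}: assign each demand point to its cheapest open site.
  R-α→F4 9×7=63, R-β→F4 17×8=136, R-γ→F1 12×4=48, R-δ→F1 16×2=32, R-ε→F3 9×2=18, R-ζ→F4 16×5=80, R-η→F3 17×3=51, R-θ→F1 8×11=88
  freight cost 516, fixed 199 → total 715.
Compare {F1, F2, F3}: freight cost 514 + fixed 207 = 721.
Compare {F1, F3}: freight cost 611 + fixed 131 = 742.
Compare {F1, F2, F3, F4}: freight cost 481 + fixed 275 = 756.
All other subsets cost ≥ 721. Minimum total cost: 715.

715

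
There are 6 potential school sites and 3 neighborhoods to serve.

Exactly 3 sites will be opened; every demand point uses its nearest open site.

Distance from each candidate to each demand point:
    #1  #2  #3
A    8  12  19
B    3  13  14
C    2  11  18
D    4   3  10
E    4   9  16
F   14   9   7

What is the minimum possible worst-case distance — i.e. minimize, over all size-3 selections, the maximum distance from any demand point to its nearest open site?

Open {A, D, F}.
  Farthest demand point is #3 at distance 7 (to F); all others are ≤ 7.
With {B, D, F} the worst case is 7.
With {C, D, F} the worst case is 7.
No size-3 selection achieves below 7.

7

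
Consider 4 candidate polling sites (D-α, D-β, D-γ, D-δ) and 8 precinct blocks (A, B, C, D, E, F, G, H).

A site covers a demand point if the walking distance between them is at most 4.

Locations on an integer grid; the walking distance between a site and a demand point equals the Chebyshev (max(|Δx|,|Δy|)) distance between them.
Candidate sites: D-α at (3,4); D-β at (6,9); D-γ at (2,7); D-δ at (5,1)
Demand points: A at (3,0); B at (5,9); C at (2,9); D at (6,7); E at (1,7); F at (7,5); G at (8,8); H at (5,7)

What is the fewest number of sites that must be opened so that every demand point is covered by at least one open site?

2

Coverage sets (demand points within 4 of each site):
  D-α: {A, D, E, F, H}
  D-β: {B, C, D, F, G, H}
  D-γ: {B, C, D, E, H}
  D-δ: {A, F}
No single site covers all 8 demand points.
But {D-α, D-β} covers everything, so the minimum is 2.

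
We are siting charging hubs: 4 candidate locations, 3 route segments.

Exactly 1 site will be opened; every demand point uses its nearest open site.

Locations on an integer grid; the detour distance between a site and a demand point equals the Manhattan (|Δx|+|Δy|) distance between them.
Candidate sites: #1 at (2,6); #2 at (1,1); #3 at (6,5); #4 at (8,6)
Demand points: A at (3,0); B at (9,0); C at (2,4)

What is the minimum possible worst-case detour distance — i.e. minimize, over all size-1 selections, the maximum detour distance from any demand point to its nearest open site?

8

Open {#3}.
  Farthest demand point is A at detour distance 8 (to #3); all others are ≤ 8.
With {#2} the worst case is 9.
With {#4} the worst case is 11.
No size-1 selection achieves below 8.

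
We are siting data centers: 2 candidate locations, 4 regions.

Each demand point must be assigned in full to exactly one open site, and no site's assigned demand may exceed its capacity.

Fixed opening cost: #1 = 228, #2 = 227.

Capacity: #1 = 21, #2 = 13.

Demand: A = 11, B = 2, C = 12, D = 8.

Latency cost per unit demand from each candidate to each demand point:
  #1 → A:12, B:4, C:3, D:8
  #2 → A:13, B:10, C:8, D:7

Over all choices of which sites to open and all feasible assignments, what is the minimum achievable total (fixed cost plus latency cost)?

718

Open {#1, #2}; cheapest assignment that respects the capacities:
  #1 (cap 21, load 20): C, D — cost 12×3 + 8×8 = 100
  #2 (cap 13, load 13): A, B — cost 11×13 + 2×10 = 163
  Shipping 263, fixed 455 → total 718.
  Any other capacity-feasible assignment to {#1, #2} ships for at least 263.
Total demand is 33 and no other set of sites has combined capacity ≥ 33, so {#1, #2} is the only feasible choice of open sites. Minimum: 718.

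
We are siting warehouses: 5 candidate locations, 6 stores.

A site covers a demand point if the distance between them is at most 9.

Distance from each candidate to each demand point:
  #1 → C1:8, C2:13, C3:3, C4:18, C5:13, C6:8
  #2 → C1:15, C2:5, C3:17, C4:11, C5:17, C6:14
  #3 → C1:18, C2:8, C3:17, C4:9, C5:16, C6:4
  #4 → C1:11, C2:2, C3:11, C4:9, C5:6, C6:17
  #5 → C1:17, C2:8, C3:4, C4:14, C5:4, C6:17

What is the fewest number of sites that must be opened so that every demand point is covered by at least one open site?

2

Coverage sets (demand points within 9 of each site):
  #1: {C1, C3, C6}
  #2: {C2}
  #3: {C2, C4, C6}
  #4: {C2, C4, C5}
  #5: {C2, C3, C5}
No single site covers all 6 demand points.
But {#1, #4} covers everything, so the minimum is 2.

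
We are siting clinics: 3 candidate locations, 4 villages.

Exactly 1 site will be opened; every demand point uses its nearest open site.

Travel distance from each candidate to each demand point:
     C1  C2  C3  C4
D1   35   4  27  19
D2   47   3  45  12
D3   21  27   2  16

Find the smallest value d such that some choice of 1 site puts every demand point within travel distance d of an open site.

Open {D3}.
  Farthest demand point is C2 at travel distance 27 (to D3); all others are ≤ 27.
With {D1} the worst case is 35.
With {D2} the worst case is 47.
No size-1 selection achieves below 27.

27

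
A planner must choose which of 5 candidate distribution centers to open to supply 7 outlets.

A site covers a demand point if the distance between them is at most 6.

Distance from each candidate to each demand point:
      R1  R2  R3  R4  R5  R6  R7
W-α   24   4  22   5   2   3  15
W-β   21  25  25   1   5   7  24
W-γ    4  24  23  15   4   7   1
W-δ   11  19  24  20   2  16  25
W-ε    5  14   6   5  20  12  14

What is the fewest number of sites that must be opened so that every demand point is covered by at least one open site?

Coverage sets (demand points within 6 of each site):
  W-α: {R2, R4, R5, R6}
  W-β: {R4, R5}
  W-γ: {R1, R5, R7}
  W-δ: {R5}
  W-ε: {R1, R3, R4}
No 2 sites suffice: every size-2 union leaves at least one demand point uncovered.
But {W-α, W-γ, W-ε} covers everything, so the minimum is 3.

3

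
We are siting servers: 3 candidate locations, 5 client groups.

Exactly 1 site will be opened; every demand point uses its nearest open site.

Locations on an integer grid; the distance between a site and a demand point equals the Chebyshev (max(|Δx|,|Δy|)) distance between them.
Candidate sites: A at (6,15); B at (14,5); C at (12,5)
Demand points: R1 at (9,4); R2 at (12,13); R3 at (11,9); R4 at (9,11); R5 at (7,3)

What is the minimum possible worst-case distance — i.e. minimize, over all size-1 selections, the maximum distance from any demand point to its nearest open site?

Open {B}.
  Farthest demand point is R2 at distance 8 (to B); all others are ≤ 8.
With {C} the worst case is 8.
With {A} the worst case is 12.
No size-1 selection achieves below 8.

8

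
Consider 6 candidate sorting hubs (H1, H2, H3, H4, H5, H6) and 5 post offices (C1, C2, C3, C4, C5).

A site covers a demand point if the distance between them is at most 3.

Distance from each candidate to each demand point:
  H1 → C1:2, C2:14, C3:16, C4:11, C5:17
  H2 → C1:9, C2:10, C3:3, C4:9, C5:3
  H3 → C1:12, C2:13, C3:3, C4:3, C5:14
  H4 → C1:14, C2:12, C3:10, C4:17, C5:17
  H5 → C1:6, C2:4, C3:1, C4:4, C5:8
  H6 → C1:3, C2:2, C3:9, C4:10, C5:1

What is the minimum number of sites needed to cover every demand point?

Coverage sets (demand points within 3 of each site):
  H1: {C1}
  H2: {C3, C5}
  H3: {C3, C4}
  H4: {}
  H5: {C3}
  H6: {C1, C2, C5}
No single site covers all 5 demand points.
But {H3, H6} covers everything, so the minimum is 2.

2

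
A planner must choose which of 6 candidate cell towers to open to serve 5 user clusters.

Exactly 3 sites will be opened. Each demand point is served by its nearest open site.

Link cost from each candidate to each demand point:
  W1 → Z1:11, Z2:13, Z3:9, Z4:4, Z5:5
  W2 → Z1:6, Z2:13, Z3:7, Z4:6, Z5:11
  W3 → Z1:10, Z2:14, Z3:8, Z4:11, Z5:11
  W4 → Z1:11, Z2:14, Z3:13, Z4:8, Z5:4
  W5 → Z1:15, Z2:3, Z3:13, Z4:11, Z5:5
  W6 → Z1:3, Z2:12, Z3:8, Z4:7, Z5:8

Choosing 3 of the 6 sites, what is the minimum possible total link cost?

23

Open {W1, W5, W6}.
  Z1→W6 3, Z2→W5 3, Z3→W6 8, Z4→W1 4, Z5→W1 5  ⇒ total 23.
Compare {W2, W5, W6}: total 24.
Compare {W1, W2, W5}: total 25.
No size-3 selection does better; minimum is 23.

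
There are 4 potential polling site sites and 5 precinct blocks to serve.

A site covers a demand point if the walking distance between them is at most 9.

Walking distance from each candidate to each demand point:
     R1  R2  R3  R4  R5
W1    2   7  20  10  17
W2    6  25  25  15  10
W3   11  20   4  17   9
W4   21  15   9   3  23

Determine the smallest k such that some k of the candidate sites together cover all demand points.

3

Coverage sets (demand points within 9 of each site):
  W1: {R1, R2}
  W2: {R1}
  W3: {R3, R5}
  W4: {R3, R4}
No 2 sites suffice: every size-2 union leaves at least one demand point uncovered.
But {W1, W3, W4} covers everything, so the minimum is 3.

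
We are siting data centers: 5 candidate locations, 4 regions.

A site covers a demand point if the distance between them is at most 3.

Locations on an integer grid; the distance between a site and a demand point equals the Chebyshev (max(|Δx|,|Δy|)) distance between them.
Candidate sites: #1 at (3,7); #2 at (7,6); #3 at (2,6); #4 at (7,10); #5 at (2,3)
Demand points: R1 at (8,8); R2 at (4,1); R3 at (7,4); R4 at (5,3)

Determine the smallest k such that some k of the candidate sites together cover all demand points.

2

Coverage sets (demand points within 3 of each site):
  #1: {}
  #2: {R1, R3, R4}
  #3: {R4}
  #4: {R1}
  #5: {R2, R4}
No single site covers all 4 demand points.
But {#2, #5} covers everything, so the minimum is 2.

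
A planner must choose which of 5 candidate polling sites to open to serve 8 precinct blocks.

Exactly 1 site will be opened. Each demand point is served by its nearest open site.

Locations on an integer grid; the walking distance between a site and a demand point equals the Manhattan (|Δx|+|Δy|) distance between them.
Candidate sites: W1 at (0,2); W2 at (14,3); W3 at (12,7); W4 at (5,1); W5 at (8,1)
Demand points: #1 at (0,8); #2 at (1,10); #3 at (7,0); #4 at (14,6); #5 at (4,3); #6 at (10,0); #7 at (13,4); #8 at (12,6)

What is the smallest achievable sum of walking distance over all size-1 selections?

68

Open {W3}.
  #1→W3 13, #2→W3 14, #3→W3 12, #4→W3 3, #5→W3 12, #6→W3 9, #7→W3 4, #8→W3 1  ⇒ total 68.
Compare {W5}: total 70.
Compare {W4}: total 74.
No size-1 selection does better; minimum is 68.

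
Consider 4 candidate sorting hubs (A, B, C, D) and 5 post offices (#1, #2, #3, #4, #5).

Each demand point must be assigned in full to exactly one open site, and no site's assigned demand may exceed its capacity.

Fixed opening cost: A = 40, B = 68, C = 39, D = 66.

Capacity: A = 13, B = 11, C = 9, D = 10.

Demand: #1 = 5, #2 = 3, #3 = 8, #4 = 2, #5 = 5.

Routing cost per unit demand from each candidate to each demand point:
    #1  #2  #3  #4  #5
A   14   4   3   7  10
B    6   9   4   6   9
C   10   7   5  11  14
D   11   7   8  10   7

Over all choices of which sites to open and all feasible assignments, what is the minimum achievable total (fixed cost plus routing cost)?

233

Open {A, B}; cheapest assignment that respects the capacities:
  A (cap 13, load 13): #2, #3, #4 — cost 3×4 + 8×3 + 2×7 = 50
  B (cap 11, load 10): #1, #5 — cost 5×6 + 5×9 = 75
  Shipping 125, fixed 108 → total 233.
  Any other capacity-feasible assignment to {A, B} ships for at least 125.
Compare {A, D}: its best feasible assignment gives total 246.
Compare {A, B, C}: its best feasible assignment gives total 272.
Every other set of open sites that can feasibly serve all demand totals ≥ 246 even under its best assignment. Minimum: 233.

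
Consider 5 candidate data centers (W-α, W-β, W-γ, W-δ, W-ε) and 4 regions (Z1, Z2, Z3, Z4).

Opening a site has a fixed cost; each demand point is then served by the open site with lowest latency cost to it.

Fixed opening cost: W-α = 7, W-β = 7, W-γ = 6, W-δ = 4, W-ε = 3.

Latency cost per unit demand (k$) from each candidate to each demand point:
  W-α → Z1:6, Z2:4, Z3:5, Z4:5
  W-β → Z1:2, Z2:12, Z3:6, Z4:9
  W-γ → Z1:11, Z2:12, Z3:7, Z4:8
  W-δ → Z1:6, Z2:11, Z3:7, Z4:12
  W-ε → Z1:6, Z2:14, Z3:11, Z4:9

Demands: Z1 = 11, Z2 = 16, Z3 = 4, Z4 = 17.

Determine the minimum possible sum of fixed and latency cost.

Open {W-α, W-β}: assign each demand point to its cheapest open site.
  Z1→W-β 11×2=22, Z2→W-α 16×4=64, Z3→W-α 4×5=20, Z4→W-α 17×5=85
  latency cost 191, fixed 14 → total 205.
Compare {W-α, W-β, W-ε}: latency cost 191 + fixed 17 = 208.
Compare {W-α, W-β, W-δ}: latency cost 191 + fixed 18 = 209.
Compare {W-α, W-β, W-γ}: latency cost 191 + fixed 20 = 211.
All other subsets cost ≥ 208. Minimum total cost: 205.

205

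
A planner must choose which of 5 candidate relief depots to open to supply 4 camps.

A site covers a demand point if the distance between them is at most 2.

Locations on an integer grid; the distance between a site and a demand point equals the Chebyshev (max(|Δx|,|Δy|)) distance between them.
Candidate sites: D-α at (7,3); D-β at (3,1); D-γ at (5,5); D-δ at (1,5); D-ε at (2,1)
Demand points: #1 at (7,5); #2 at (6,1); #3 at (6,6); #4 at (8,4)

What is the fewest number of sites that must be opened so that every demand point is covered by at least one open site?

2

Coverage sets (demand points within 2 of each site):
  D-α: {#1, #2, #4}
  D-β: {}
  D-γ: {#1, #3}
  D-δ: {}
  D-ε: {}
No single site covers all 4 demand points.
But {D-α, D-γ} covers everything, so the minimum is 2.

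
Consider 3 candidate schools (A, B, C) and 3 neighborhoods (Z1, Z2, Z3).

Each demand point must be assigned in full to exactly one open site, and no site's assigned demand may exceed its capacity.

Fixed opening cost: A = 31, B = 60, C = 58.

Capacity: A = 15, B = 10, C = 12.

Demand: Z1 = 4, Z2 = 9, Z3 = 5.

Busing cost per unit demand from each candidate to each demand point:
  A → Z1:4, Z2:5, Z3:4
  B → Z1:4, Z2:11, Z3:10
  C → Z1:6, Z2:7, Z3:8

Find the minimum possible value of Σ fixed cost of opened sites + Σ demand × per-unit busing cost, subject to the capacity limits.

172

Open {A, B}; cheapest assignment that respects the capacities:
  A (cap 15, load 14): Z2, Z3 — cost 9×5 + 5×4 = 65
  B (cap 10, load 4): Z1 — cost 4×4 = 16
  Shipping 81, fixed 91 → total 172.
  Any other capacity-feasible assignment to {A, B} ships for at least 81.
Compare {A, C}: its best feasible assignment gives total 178.
Compare {A, B, C}: its best feasible assignment gives total 230.
Every other set of open sites that can feasibly serve all demand totals ≥ 178 even under its best assignment. Minimum: 172.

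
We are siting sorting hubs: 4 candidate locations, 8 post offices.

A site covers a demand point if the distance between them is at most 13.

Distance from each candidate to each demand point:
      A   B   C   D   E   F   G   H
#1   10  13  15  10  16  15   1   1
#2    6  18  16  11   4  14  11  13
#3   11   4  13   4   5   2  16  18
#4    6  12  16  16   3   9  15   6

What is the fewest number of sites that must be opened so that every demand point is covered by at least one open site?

2

Coverage sets (demand points within 13 of each site):
  #1: {A, B, D, G, H}
  #2: {A, D, E, G, H}
  #3: {A, B, C, D, E, F}
  #4: {A, B, E, F, H}
No single site covers all 8 demand points.
But {#1, #3} covers everything, so the minimum is 2.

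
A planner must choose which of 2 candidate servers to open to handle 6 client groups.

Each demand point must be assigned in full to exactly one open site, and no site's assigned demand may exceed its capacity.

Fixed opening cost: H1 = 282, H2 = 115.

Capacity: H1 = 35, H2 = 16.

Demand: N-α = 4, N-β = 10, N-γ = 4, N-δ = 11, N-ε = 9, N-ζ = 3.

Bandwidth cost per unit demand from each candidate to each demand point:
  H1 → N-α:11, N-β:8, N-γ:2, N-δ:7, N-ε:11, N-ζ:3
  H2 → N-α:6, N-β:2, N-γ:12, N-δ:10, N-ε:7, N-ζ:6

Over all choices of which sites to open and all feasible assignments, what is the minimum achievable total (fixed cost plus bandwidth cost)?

634

Open {H1, H2}; cheapest assignment that respects the capacities:
  H1 (cap 35, load 27): N-γ, N-δ, N-ε, N-ζ — cost 4×2 + 11×7 + 9×11 + 3×3 = 193
  H2 (cap 16, load 14): N-α, N-β — cost 4×6 + 10×2 = 44
  Shipping 237, fixed 397 → total 634.
  Any other capacity-feasible assignment to {H1, H2} ships for at least 237.
Total demand is 41 and no other set of sites has combined capacity ≥ 41, so {H1, H2} is the only feasible choice of open sites. Minimum: 634.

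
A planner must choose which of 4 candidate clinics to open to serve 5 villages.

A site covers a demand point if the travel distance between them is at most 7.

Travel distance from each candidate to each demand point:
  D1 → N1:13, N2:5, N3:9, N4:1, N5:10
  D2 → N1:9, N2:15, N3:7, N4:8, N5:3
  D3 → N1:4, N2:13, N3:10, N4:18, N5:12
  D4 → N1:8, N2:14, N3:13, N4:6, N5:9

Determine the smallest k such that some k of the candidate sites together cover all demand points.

3

Coverage sets (demand points within 7 of each site):
  D1: {N2, N4}
  D2: {N3, N5}
  D3: {N1}
  D4: {N4}
No 2 sites suffice: every size-2 union leaves at least one demand point uncovered.
But {D1, D2, D3} covers everything, so the minimum is 3.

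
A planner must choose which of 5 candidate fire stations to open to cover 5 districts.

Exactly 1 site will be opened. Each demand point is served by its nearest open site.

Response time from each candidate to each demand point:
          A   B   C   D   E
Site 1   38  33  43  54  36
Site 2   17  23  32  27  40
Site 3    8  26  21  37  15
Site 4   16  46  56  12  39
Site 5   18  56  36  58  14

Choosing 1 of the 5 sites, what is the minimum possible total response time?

107

Open {Site 3}.
  A→Site 3 8, B→Site 3 26, C→Site 3 21, D→Site 3 37, E→Site 3 15  ⇒ total 107.
Compare {Site 2}: total 139.
Compare {Site 4}: total 169.
No size-1 selection does better; minimum is 107.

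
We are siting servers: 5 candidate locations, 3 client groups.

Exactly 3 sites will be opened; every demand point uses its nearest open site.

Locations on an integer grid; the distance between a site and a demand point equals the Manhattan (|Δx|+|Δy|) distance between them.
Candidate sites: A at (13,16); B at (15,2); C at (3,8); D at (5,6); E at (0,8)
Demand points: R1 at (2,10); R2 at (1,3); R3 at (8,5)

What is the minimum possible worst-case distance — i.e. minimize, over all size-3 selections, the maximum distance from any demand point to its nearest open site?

Open {A, D, E}.
  Farthest demand point is R2 at distance 6 (to E); all others are ≤ 6.
With {B, D, E} the worst case is 6.
With {C, D, E} the worst case is 6.
No size-3 selection achieves below 6.

6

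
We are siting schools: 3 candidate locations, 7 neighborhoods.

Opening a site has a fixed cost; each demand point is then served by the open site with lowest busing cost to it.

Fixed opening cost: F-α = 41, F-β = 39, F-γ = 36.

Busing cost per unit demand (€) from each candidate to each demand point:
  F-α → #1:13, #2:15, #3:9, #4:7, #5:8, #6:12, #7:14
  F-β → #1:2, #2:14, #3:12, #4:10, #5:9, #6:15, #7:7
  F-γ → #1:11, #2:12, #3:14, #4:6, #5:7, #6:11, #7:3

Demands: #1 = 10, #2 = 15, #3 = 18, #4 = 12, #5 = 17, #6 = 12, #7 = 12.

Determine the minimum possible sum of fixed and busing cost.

837

Open {F-α, F-β, F-γ}: assign each demand point to its cheapest open site.
  #1→F-β 10×2=20, #2→F-γ 15×12=180, #3→F-α 18×9=162, #4→F-γ 12×6=72, #5→F-γ 17×7=119, #6→F-γ 12×11=132, #7→F-γ 12×3=36
  busing cost 721, fixed 116 → total 837.
Compare {F-β, F-γ}: busing cost 775 + fixed 75 = 850.
Compare {F-α, F-γ}: busing cost 811 + fixed 77 = 888.
Compare {F-α, F-β}: busing cost 840 + fixed 80 = 920.
All other subsets cost ≥ 850. Minimum total cost: 837.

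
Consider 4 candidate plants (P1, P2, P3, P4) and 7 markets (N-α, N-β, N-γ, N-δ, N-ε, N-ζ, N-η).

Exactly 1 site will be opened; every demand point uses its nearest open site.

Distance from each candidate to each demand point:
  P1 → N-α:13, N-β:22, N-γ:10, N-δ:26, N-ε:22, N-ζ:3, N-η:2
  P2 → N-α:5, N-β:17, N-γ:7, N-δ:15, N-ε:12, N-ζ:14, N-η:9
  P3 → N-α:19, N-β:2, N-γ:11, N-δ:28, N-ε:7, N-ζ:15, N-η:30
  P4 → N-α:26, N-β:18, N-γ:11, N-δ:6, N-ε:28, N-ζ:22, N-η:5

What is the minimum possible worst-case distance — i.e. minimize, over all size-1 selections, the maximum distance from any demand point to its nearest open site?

Open {P2}.
  Farthest demand point is N-β at distance 17 (to P2); all others are ≤ 17.
With {P1} the worst case is 26.
With {P4} the worst case is 28.
No size-1 selection achieves below 17.

17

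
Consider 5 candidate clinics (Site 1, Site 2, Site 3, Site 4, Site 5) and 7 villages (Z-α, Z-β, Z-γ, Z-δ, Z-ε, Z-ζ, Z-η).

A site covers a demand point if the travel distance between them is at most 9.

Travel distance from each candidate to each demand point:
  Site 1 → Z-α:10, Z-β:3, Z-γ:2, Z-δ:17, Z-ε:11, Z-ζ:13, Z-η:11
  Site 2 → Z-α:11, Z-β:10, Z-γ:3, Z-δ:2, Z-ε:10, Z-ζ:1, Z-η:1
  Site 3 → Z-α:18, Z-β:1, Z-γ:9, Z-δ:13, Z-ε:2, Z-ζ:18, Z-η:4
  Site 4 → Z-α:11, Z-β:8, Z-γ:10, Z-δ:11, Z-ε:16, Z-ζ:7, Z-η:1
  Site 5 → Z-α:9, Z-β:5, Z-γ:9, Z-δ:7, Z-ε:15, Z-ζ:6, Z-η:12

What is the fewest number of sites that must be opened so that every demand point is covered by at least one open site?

2

Coverage sets (demand points within 9 of each site):
  Site 1: {Z-β, Z-γ}
  Site 2: {Z-γ, Z-δ, Z-ζ, Z-η}
  Site 3: {Z-β, Z-γ, Z-ε, Z-η}
  Site 4: {Z-β, Z-ζ, Z-η}
  Site 5: {Z-α, Z-β, Z-γ, Z-δ, Z-ζ}
No single site covers all 7 demand points.
But {Site 3, Site 5} covers everything, so the minimum is 2.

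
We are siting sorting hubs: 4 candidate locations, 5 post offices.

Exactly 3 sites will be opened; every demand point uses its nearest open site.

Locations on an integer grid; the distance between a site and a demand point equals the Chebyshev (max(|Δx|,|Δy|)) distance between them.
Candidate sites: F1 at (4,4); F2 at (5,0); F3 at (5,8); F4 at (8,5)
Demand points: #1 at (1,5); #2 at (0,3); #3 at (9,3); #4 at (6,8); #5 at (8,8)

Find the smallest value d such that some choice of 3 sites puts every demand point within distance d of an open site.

Open {F1, F2, F3}.
  Farthest demand point is #2 at distance 4 (to F1); all others are ≤ 4.
With {F1, F2, F4} the worst case is 4.
With {F1, F3, F4} the worst case is 4.
No size-3 selection achieves below 4.

4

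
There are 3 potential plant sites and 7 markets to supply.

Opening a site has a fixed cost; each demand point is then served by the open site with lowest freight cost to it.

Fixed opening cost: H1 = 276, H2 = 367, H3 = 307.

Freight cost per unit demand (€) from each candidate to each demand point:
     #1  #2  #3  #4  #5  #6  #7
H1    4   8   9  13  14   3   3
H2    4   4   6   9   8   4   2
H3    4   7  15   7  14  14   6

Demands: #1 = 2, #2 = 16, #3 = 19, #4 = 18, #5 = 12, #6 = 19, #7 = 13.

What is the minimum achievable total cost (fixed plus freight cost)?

Open {H2}: assign each demand point to its cheapest open site.
  #1→H2 2×4=8, #2→H2 16×4=64, #3→H2 19×6=114, #4→H2 18×9=162, #5→H2 12×8=96, #6→H2 19×4=76, #7→H2 13×2=26
  freight cost 546, fixed 367 → total 913.
Compare {H1}: freight cost 805 + fixed 276 = 1081.
Compare {H1, H2}: freight cost 527 + fixed 643 = 1170.
Compare {H2, H3}: freight cost 510 + fixed 674 = 1184.
All other subsets cost ≥ 1081. Minimum total cost: 913.

913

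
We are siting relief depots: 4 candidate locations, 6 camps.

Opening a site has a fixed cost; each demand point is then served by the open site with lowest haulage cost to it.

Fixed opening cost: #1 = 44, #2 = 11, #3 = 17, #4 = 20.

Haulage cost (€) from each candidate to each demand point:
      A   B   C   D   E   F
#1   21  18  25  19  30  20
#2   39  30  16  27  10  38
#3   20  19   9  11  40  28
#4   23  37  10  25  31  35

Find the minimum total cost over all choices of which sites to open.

Open {#2, #3}: assign each demand point to its cheapest open site.
  A→#3 20, B→#3 19, C→#3 9, D→#3 11, E→#2 10, F→#3 28
  haulage cost 97, fixed 28 → total 125.
Compare {#3}: haulage cost 127 + fixed 17 = 144.
Compare {#2, #3, #4}: haulage cost 97 + fixed 48 = 145.
Compare {#3, #4}: haulage cost 118 + fixed 37 = 155.
All other subsets cost ≥ 144. Minimum total cost: 125.

125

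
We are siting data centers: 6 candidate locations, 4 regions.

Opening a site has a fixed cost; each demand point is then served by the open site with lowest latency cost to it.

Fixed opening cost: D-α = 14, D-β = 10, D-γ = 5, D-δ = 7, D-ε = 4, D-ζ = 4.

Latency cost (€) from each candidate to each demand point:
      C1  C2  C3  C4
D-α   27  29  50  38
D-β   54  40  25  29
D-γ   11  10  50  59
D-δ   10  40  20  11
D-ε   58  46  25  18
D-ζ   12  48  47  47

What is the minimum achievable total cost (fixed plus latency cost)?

Open {D-γ, D-δ}: assign each demand point to its cheapest open site.
  C1→D-δ 10, C2→D-γ 10, C3→D-δ 20, C4→D-δ 11
  latency cost 51, fixed 12 → total 63.
Compare {D-γ, D-δ, D-ε}: latency cost 51 + fixed 16 = 67.
Compare {D-γ, D-δ, D-ζ}: latency cost 51 + fixed 16 = 67.
Compare {D-γ, D-δ, D-ε, D-ζ}: latency cost 51 + fixed 20 = 71.
All other subsets cost ≥ 67. Minimum total cost: 63.

63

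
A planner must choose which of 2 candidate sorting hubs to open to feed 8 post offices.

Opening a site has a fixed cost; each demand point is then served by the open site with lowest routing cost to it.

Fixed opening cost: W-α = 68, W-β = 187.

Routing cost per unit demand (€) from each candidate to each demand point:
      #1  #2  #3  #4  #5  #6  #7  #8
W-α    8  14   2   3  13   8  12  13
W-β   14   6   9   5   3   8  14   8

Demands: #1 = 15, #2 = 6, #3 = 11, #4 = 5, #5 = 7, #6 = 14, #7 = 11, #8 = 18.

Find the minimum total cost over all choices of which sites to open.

Open {W-α, W-β}: assign each demand point to its cheapest open site.
  #1→W-α 15×8=120, #2→W-β 6×6=36, #3→W-α 11×2=22, #4→W-α 5×3=15, #5→W-β 7×3=21, #6→W-α 14×8=112, #7→W-α 11×12=132, #8→W-β 18×8=144
  routing cost 602, fixed 255 → total 857.
Compare {W-α}: routing cost 810 + fixed 68 = 878.
Compare {W-β}: routing cost 801 + fixed 187 = 988.

857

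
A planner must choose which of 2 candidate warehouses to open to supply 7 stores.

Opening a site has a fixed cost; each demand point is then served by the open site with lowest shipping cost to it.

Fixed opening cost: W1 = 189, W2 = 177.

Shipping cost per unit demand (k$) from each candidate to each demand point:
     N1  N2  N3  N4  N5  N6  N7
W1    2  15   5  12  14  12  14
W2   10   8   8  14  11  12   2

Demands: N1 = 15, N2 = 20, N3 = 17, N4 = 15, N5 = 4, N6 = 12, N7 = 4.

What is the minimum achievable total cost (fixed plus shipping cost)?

1017

Open {W1, W2}: assign each demand point to its cheapest open site.
  N1→W1 15×2=30, N2→W2 20×8=160, N3→W1 17×5=85, N4→W1 15×12=180, N5→W2 4×11=44, N6→W1 12×12=144, N7→W2 4×2=8
  shipping cost 651, fixed 366 → total 1017.
Compare {W2}: shipping cost 852 + fixed 177 = 1029.
Compare {W1}: shipping cost 851 + fixed 189 = 1040.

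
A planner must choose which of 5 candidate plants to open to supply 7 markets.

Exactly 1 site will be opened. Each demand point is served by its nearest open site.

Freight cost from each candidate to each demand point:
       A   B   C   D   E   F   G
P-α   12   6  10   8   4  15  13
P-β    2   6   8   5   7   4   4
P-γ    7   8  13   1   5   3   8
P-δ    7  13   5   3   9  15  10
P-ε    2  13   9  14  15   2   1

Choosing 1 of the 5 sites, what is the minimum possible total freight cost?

Open {P-β}.
  A→P-β 2, B→P-β 6, C→P-β 8, D→P-β 5, E→P-β 7, F→P-β 4, G→P-β 4  ⇒ total 36.
Compare {P-γ}: total 45.
Compare {P-ε}: total 56.
No size-1 selection does better; minimum is 36.

36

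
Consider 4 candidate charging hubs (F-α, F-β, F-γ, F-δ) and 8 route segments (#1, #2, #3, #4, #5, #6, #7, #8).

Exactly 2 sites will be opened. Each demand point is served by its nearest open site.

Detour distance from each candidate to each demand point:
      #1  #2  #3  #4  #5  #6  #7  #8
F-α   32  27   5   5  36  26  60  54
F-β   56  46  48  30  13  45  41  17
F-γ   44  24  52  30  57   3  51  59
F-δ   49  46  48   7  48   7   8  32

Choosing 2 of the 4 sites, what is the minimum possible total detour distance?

152

Open {F-α, F-δ}.
  #1→F-α 32, #2→F-α 27, #3→F-α 5, #4→F-α 5, #5→F-α 36, #6→F-δ 7, #7→F-δ 8, #8→F-δ 32  ⇒ total 152.
Compare {F-α, F-β}: total 166.
Compare {F-β, F-δ}: total 195.
No size-2 selection does better; minimum is 152.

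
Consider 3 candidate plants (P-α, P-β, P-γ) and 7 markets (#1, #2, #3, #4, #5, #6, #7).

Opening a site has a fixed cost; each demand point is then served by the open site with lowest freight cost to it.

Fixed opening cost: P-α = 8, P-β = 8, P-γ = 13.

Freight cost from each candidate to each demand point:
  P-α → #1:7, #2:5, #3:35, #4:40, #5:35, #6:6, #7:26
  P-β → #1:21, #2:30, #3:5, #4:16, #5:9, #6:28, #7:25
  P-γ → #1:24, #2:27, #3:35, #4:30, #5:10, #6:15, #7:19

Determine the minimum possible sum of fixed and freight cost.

89

Open {P-α, P-β}: assign each demand point to its cheapest open site.
  #1→P-α 7, #2→P-α 5, #3→P-β 5, #4→P-β 16, #5→P-β 9, #6→P-α 6, #7→P-β 25
  freight cost 73, fixed 16 → total 89.
Compare {P-α, P-β, P-γ}: freight cost 67 + fixed 29 = 96.
Compare {P-α, P-γ}: freight cost 112 + fixed 21 = 133.
Compare {P-β, P-γ}: freight cost 112 + fixed 21 = 133.
All other subsets cost ≥ 96. Minimum total cost: 89.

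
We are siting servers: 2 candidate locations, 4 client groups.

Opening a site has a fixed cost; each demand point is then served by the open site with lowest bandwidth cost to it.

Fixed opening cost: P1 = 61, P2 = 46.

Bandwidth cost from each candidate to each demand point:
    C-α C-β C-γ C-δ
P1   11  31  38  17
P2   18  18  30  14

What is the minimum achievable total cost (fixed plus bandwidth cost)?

Open {P2}: assign each demand point to its cheapest open site.
  C-α→P2 18, C-β→P2 18, C-γ→P2 30, C-δ→P2 14
  bandwidth cost 80, fixed 46 → total 126.
Compare {P1}: bandwidth cost 97 + fixed 61 = 158.
Compare {P1, P2}: bandwidth cost 73 + fixed 107 = 180.

126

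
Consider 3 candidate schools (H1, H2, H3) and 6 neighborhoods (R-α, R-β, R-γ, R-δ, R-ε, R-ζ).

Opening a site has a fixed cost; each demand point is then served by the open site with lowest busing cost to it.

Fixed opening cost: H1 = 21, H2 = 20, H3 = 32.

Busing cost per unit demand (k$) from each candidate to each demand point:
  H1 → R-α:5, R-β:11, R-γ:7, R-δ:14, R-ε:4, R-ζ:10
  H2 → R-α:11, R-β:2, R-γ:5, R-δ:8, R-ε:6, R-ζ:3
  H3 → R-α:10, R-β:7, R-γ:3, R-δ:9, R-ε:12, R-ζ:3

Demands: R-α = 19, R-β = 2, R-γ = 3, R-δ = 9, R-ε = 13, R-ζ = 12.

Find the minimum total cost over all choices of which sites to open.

315

Open {H1, H2}: assign each demand point to its cheapest open site.
  R-α→H1 19×5=95, R-β→H2 2×2=4, R-γ→H2 3×5=15, R-δ→H2 9×8=72, R-ε→H1 13×4=52, R-ζ→H2 12×3=36
  busing cost 274, fixed 41 → total 315.
Compare {H1, H3}: busing cost 287 + fixed 53 = 340.
Compare {H1, H2, H3}: busing cost 268 + fixed 73 = 341.
Compare {H2}: busing cost 414 + fixed 20 = 434.
All other subsets cost ≥ 340. Minimum total cost: 315.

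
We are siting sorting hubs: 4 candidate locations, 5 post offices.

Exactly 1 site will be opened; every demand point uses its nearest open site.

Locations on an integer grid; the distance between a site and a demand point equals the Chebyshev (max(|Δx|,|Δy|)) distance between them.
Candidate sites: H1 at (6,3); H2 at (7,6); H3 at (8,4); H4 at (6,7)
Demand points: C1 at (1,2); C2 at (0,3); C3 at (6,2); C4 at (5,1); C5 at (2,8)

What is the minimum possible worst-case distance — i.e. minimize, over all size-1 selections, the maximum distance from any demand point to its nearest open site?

Open {H1}.
  Farthest demand point is C2 at distance 6 (to H1); all others are ≤ 6.
With {H4} the worst case is 6.
With {H2} the worst case is 7.
No size-1 selection achieves below 6.

6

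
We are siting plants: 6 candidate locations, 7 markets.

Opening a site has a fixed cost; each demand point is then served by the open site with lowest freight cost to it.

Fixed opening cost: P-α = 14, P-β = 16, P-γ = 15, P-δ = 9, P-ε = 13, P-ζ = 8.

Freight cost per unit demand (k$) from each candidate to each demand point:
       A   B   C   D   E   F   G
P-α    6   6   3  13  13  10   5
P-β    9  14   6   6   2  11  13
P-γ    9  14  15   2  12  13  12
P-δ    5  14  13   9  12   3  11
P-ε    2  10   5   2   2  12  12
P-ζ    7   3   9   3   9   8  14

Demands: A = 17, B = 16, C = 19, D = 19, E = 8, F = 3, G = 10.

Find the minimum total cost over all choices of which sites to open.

296

Open {P-α, P-δ, P-ε, P-ζ}: assign each demand point to its cheapest open site.
  A→P-ε 17×2=34, B→P-ζ 16×3=48, C→P-α 19×3=57, D→P-ε 19×2=38, E→P-ε 8×2=16, F→P-δ 3×3=9, G→P-α 10×5=50
  freight cost 252, fixed 44 → total 296.
Compare {P-α, P-ε, P-ζ}: freight cost 267 + fixed 35 = 302.
Compare {P-α, P-γ, P-δ, P-ε, P-ζ}: freight cost 252 + fixed 59 = 311.
Compare {P-α, P-β, P-δ, P-ε, P-ζ}: freight cost 252 + fixed 60 = 312.
All other subsets cost ≥ 302. Minimum total cost: 296.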